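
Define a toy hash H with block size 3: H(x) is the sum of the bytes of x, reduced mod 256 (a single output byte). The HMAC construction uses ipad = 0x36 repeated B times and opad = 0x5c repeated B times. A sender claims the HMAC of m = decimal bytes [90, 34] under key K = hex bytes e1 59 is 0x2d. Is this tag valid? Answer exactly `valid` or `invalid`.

invalid

Key hex bytes e1 59 is 2 bytes ≤ B = 3; zero-pad to 3 bytes: K' = e1 59 00.
K' ⊕ ipad = d7 6f 36; K' ⊕ opad = bd 05 5c.
Inner hash: sum = 215+111+54+90+34 = 504; mod 256 = 248 → f8.
Outer hash (recomputed tag): sum = 189+5+92+248 = 534; mod 256 = 22 → 16.
Recomputed tag = 16; claimed = 2d → mismatch.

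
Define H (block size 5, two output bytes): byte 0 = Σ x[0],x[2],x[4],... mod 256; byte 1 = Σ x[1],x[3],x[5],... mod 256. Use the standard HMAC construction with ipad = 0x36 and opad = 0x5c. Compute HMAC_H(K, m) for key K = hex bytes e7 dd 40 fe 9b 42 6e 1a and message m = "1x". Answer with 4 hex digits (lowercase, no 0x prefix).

8cb1

Key hex bytes e7 dd 40 fe 9b 42 6e 1a is 8 bytes > B = 5, so hash it first: H(key) = 30 37, then zero-pad to 5 bytes: K' = 30 37 00 00 00.
K' ⊕ ipad = 06 01 36 36 36.  K' ⊕ opad = 6c 6b 5c 5c 5c.
Inner input = (K'⊕ipad) ∥ m = 06 01 36 36 36 ∥ 31 78.
Inner hash: even-index sum = 234 mod 256 = 234; odd-index sum = 104 mod 256 = 104 → ea 68.
Outer input = (K'⊕opad) ∥ inner = 6c 6b 5c 5c 5c ∥ ea 68.
Outer hash (tag): even-index sum = 396 mod 256 = 140; odd-index sum = 433 mod 256 = 177 → 8c b1.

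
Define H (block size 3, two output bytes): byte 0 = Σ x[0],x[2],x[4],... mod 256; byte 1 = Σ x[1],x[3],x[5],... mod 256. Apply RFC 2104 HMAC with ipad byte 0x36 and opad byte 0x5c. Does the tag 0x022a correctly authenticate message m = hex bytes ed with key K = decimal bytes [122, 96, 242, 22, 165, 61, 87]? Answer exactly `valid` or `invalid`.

invalid

Key decimal bytes [122, 96, 242, 22, 165, 61, 87] = 7a 60 f2 16 a5 3d 57 is 7 bytes > B = 3, so hash it first: H(key) = 68 b3, then zero-pad to 3 bytes: K' = 68 b3 00.
K' ⊕ ipad = 5e 85 36; K' ⊕ opad = 34 ef 5c.
Inner hash: even-index sum = 148 mod 256 = 148; odd-index sum = 370 mod 256 = 114 → 94 72.
Outer hash (recomputed tag): even-index sum = 258 mod 256 = 2; odd-index sum = 387 mod 256 = 131 → 02 83.
Recomputed tag = 0283; claimed = 022a → mismatch.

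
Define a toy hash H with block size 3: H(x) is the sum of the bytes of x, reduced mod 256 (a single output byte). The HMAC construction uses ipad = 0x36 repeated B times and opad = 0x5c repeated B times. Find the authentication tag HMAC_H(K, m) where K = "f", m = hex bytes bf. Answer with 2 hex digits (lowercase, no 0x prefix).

Key "f" = 66 is 1 byte ≤ B = 3; zero-pad to 3 bytes: K' = 66 00 00.
K' ⊕ ipad = 50 36 36.  K' ⊕ opad = 3a 5c 5c.
Inner input = (K'⊕ipad) ∥ m = 50 36 36 ∥ bf.
Inner hash: sum = 80+54+54+191 = 379; mod 256 = 123 → 7b.
Outer input = (K'⊕opad) ∥ inner = 3a 5c 5c ∥ 7b.
Outer hash (tag): sum = 58+92+92+123 = 365; mod 256 = 109 → 6d.

6d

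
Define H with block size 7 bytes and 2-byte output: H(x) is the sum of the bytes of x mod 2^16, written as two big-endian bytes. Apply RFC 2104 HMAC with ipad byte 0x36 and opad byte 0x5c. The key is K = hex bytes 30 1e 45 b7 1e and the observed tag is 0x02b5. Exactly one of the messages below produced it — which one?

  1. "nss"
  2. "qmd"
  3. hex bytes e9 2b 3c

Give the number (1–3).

Key hex bytes 30 1e 45 b7 1e is 5 bytes ≤ B = 7; zero-pad to 7 bytes: K' = 30 1e 45 b7 1e 00 00.
K' ⊕ ipad = 06 28 73 81 28 36 36; K' ⊕ opad = 6c 42 19 eb 42 5c 5c.
m1: inner = H(06 28 73 81 28 36 36 6e 73 73) = 03 0a; tag = H(6c 42 19 eb 42 5c 5c 03 0a) = 02b9
m2: inner = H(06 28 73 81 28 36 36 71 6d 64) = 02 f8; tag = H(6c 42 19 eb 42 5c 5c 02 f8) = 03a6
m3: inner = H(06 28 73 81 28 36 36 e9 2b 3c) = 03 06; tag = H(6c 42 19 eb 42 5c 5c 03 06) = 02b5 ← matches

3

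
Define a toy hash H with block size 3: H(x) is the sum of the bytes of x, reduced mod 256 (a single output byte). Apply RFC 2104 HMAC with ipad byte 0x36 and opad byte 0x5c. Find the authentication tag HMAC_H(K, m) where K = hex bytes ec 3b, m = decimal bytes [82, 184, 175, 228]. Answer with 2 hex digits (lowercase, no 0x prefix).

2d

Key hex bytes ec 3b is 2 bytes ≤ B = 3; zero-pad to 3 bytes: K' = ec 3b 00.
K' ⊕ ipad = da 0d 36.  K' ⊕ opad = b0 67 5c.
Inner input = (K'⊕ipad) ∥ m = da 0d 36 ∥ 52 b8 af e4.
Inner hash: sum = 218+13+54+82+184+175+228 = 954; mod 256 = 186 → ba.
Outer input = (K'⊕opad) ∥ inner = b0 67 5c ∥ ba.
Outer hash (tag): sum = 176+103+92+186 = 557; mod 256 = 45 → 2d.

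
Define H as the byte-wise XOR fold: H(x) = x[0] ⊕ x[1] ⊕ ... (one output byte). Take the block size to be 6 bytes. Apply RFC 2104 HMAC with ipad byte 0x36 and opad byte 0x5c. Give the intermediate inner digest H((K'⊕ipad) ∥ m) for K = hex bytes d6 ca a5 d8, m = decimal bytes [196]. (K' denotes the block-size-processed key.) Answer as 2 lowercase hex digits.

Key hex bytes d6 ca a5 d8 is 4 bytes ≤ B = 6; zero-pad to 6 bytes: K' = d6 ca a5 d8 00 00.
K' ⊕ ipad = e0 fc 93 ee 36 36.
Inner input = e0 fc 93 ee 36 36 ∥ c4.
Inner hash: XOR e0⊕fc⊕93⊕ee⊕36⊕36⊕c4 = a5.

a5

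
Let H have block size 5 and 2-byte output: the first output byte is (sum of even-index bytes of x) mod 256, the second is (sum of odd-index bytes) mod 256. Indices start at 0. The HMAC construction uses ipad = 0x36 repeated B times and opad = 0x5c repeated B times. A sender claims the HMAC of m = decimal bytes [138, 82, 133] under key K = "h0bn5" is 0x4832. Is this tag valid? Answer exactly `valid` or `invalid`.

invalid

Key "h0bn5" = 68 30 62 6e 35 is exactly B = 5 bytes: K' = 68 30 62 6e 35.
K' ⊕ ipad = 5e 06 54 58 03; K' ⊕ opad = 34 6c 3e 32 69.
Inner hash: even-index sum = 263 mod 256 = 7; odd-index sum = 365 mod 256 = 109 → 07 6d.
Outer hash (recomputed tag): even-index sum = 328 mod 256 = 72; odd-index sum = 165 mod 256 = 165 → 48 a5.
Recomputed tag = 48a5; claimed = 4832 → mismatch.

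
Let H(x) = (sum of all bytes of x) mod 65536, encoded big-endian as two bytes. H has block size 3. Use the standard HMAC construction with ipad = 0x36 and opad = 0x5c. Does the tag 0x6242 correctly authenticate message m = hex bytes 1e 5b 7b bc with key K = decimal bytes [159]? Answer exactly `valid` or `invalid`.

Key decimal bytes [159] = 9f is 1 byte ≤ B = 3; zero-pad to 3 bytes: K' = 9f 00 00.
K' ⊕ ipad = a9 36 36; K' ⊕ opad = c3 5c 5c.
Inner hash: sum = 169+54+54+30+91+123+188 = 709 → 02 c5.
Outer hash (recomputed tag): sum = 195+92+92+2+197 = 578 → 02 42.
Recomputed tag = 0242; claimed = 6242 → mismatch.

invalid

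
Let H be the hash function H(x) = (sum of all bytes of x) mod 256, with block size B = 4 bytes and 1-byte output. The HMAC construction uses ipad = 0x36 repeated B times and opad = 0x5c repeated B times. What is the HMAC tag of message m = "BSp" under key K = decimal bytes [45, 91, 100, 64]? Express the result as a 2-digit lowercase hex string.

21

Key decimal bytes [45, 91, 100, 64] = 2d 5b 64 40 is exactly B = 4 bytes: K' = 2d 5b 64 40.
K' ⊕ ipad = 1b 6d 52 76.  K' ⊕ opad = 71 07 38 1c.
Inner input = (K'⊕ipad) ∥ m = 1b 6d 52 76 ∥ 42 53 70.
Inner hash: sum = 27+109+82+118+66+83+112 = 597; mod 256 = 85 → 55.
Outer input = (K'⊕opad) ∥ inner = 71 07 38 1c ∥ 55.
Outer hash (tag): sum = 113+7+56+28+85 = 289; mod 256 = 33 → 21.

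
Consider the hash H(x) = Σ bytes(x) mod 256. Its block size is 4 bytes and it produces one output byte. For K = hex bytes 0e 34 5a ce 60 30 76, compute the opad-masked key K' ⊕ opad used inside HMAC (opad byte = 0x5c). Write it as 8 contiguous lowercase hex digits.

2c5c5c5c

Key hex bytes 0e 34 5a ce 60 30 76 is 7 bytes > B = 4, so hash it first: H(key) = 70, then zero-pad to 4 bytes: K' = 70 00 00 00.
XOR each byte with 0x5c: 70⊕5c=2c, 00⊕5c=5c, 00⊕5c=5c, 00⊕5c=5c.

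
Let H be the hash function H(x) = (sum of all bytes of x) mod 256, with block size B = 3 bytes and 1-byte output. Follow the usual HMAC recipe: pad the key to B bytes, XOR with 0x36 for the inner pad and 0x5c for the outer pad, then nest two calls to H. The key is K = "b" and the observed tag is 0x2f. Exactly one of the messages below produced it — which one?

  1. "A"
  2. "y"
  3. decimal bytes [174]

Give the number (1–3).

2

Key "b" = 62 is 1 byte ≤ B = 3; zero-pad to 3 bytes: K' = 62 00 00.
K' ⊕ ipad = 54 36 36; K' ⊕ opad = 3e 5c 5c.
m1: inner = H(54 36 36 41) = 01; tag = H(3e 5c 5c 01) = f7
m2: inner = H(54 36 36 79) = 39; tag = H(3e 5c 5c 39) = 2f ← matches
m3: inner = H(54 36 36 ae) = 6e; tag = H(3e 5c 5c 6e) = 64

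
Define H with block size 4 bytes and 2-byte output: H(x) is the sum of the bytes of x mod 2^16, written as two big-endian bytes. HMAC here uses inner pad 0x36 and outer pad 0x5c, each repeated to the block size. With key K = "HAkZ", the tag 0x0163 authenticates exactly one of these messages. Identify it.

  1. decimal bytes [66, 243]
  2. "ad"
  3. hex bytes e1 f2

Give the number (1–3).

1

Key "HAkZ" = 48 41 6b 5a is exactly B = 4 bytes: K' = 48 41 6b 5a.
K' ⊕ ipad = 7e 77 5d 6c; K' ⊕ opad = 14 1d 37 06.
m1: inner = H(7e 77 5d 6c 42 f3) = 02 f3; tag = H(14 1d 37 06 02 f3) = 0163 ← matches
m2: inner = H(7e 77 5d 6c 61 64) = 02 83; tag = H(14 1d 37 06 02 83) = 00f3
m3: inner = H(7e 77 5d 6c e1 f2) = 03 91; tag = H(14 1d 37 06 03 91) = 0102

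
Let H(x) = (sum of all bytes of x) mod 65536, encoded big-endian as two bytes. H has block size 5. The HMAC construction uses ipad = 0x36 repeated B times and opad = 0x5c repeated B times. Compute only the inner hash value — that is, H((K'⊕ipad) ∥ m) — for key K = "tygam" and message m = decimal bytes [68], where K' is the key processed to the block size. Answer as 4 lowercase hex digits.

01d8

Key "tygam" = 74 79 67 61 6d is exactly B = 5 bytes: K' = 74 79 67 61 6d.
K' ⊕ ipad = 42 4f 51 57 5b.
Inner input = 42 4f 51 57 5b ∥ 44.
Inner hash: sum = 66+79+81+87+91+68 = 472 → 01 d8.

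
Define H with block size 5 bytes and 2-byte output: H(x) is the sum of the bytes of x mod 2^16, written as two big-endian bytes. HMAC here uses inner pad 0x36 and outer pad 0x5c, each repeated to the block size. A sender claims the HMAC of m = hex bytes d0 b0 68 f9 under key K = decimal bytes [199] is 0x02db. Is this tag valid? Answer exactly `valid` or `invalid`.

invalid

Key decimal bytes [199] = c7 is 1 byte ≤ B = 5; zero-pad to 5 bytes: K' = c7 00 00 00 00.
K' ⊕ ipad = f1 36 36 36 36; K' ⊕ opad = 9b 5c 5c 5c 5c.
Inner hash: sum = 241+54+54+54+54+208+176+104+249 = 1194 → 04 aa.
Outer hash (recomputed tag): sum = 155+92+92+92+92+4+170 = 697 → 02 b9.
Recomputed tag = 02b9; claimed = 02db → mismatch.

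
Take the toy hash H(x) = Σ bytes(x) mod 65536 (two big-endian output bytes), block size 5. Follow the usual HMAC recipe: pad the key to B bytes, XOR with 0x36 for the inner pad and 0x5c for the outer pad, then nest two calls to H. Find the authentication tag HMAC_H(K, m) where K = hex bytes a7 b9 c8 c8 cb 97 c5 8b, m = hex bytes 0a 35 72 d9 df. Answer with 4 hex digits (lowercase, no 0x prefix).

0340

Key hex bytes a7 b9 c8 c8 cb 97 c5 8b is 8 bytes > B = 5, so hash it first: H(key) = 05 a2, then zero-pad to 5 bytes: K' = 05 a2 00 00 00.
K' ⊕ ipad = 33 94 36 36 36.  K' ⊕ opad = 59 fe 5c 5c 5c.
Inner input = (K'⊕ipad) ∥ m = 33 94 36 36 36 ∥ 0a 35 72 d9 df.
Inner hash: sum = 51+148+54+54+54+10+53+114+217+223 = 978 → 03 d2.
Outer input = (K'⊕opad) ∥ inner = 59 fe 5c 5c 5c ∥ 03 d2.
Outer hash (tag): sum = 89+254+92+92+92+3+210 = 832 → 03 40.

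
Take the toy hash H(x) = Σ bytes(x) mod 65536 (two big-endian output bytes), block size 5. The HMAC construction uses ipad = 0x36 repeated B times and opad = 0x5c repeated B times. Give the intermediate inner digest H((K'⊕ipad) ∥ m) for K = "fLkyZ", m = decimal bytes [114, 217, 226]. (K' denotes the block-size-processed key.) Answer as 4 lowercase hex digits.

Key "fLkyZ" = 66 4c 6b 79 5a is exactly B = 5 bytes: K' = 66 4c 6b 79 5a.
K' ⊕ ipad = 50 7a 5d 4f 6c.
Inner input = 50 7a 5d 4f 6c ∥ 72 d9 e2.
Inner hash: sum = 80+122+93+79+108+114+217+226 = 1039 → 04 0f.

040f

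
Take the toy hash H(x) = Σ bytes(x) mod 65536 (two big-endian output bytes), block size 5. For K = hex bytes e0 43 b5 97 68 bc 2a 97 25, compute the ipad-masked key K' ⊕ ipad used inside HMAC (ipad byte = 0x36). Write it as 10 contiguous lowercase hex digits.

324f363636

Key hex bytes e0 43 b5 97 68 bc 2a 97 25 is 9 bytes > B = 5, so hash it first: H(key) = 04 79, then zero-pad to 5 bytes: K' = 04 79 00 00 00.
XOR each byte with 0x36: 04⊕36=32, 79⊕36=4f, 00⊕36=36, 00⊕36=36, 00⊕36=36.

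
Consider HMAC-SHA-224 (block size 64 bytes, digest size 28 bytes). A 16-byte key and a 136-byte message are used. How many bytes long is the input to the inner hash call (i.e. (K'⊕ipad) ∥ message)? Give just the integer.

Key is 16 ≤ 64 bytes, zero-padded: |K'| = 64.
Inner input = (K'⊕ipad) ∥ m → 64 + 136 = 200 bytes.

200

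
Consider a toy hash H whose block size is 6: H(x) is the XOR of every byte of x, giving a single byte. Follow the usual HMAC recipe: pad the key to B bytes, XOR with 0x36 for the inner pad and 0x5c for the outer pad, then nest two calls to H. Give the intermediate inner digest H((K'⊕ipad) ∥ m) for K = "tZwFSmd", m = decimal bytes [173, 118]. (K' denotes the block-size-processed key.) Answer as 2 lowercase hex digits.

9e

Key "tZwFSmd" = 74 5a 77 46 53 6d 64 is 7 bytes > B = 6, so hash it first: H(key) = 45, then zero-pad to 6 bytes: K' = 45 00 00 00 00 00.
K' ⊕ ipad = 73 36 36 36 36 36.
Inner input = 73 36 36 36 36 36 ∥ ad 76.
Inner hash: XOR 73⊕36⊕36⊕36⊕36⊕36⊕ad⊕76 = 9e.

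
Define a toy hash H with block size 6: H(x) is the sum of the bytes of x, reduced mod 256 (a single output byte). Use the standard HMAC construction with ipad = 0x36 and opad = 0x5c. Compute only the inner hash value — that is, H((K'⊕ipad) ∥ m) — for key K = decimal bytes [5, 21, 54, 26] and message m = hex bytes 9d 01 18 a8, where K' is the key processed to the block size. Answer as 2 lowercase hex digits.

4c

Key decimal bytes [5, 21, 54, 26] = 05 15 36 1a is 4 bytes ≤ B = 6; zero-pad to 6 bytes: K' = 05 15 36 1a 00 00.
K' ⊕ ipad = 33 23 00 2c 36 36.
Inner input = 33 23 00 2c 36 36 ∥ 9d 01 18 a8.
Inner hash: sum = 51+35+0+44+54+54+157+1+24+168 = 588; mod 256 = 76 → 4c.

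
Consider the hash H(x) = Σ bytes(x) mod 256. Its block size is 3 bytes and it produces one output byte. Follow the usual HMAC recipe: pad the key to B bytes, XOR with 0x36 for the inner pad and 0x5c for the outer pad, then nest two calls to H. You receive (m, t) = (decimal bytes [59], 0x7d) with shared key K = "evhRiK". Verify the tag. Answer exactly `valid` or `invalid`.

Key "evhRiK" = 65 76 68 52 69 4b is 6 bytes > B = 3, so hash it first: H(key) = 49, then zero-pad to 3 bytes: K' = 49 00 00.
K' ⊕ ipad = 7f 36 36; K' ⊕ opad = 15 5c 5c.
Inner hash: sum = 127+54+54+59 = 294; mod 256 = 38 → 26.
Outer hash (recomputed tag): sum = 21+92+92+38 = 243 → f3.
Recomputed tag = f3; claimed = 7d → mismatch.

invalid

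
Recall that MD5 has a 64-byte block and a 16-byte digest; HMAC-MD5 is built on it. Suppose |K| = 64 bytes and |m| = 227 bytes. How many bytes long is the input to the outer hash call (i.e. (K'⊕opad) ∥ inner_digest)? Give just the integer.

Key is 64 ≤ 64 bytes, zero-padded: |K'| = 64.
Outer input = (K'⊕opad) ∥ H(inner) → 64 + 16 = 80 bytes.

80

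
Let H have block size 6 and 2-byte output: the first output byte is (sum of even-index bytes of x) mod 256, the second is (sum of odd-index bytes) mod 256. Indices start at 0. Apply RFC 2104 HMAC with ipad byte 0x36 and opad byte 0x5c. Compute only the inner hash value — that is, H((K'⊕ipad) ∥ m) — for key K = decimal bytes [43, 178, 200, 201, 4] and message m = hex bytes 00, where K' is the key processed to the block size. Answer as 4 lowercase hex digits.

Key decimal bytes [43, 178, 200, 201, 4] = 2b b2 c8 c9 04 is 5 bytes ≤ B = 6; zero-pad to 6 bytes: K' = 2b b2 c8 c9 04 00.
K' ⊕ ipad = 1d 84 fe ff 32 36.
Inner input = 1d 84 fe ff 32 36 ∥ 00.
Inner hash: even-index sum = 333 mod 256 = 77; odd-index sum = 441 mod 256 = 185 → 4d b9.

4db9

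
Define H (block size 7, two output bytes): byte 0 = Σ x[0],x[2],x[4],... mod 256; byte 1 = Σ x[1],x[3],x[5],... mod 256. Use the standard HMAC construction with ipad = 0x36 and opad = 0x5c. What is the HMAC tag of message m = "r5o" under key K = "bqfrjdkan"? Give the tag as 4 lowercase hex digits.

56c0

Key "bqfrjdkan" = 62 71 66 72 6a 64 6b 61 6e is 9 bytes > B = 7, so hash it first: H(key) = 0b a8, then zero-pad to 7 bytes: K' = 0b a8 00 00 00 00 00.
K' ⊕ ipad = 3d 9e 36 36 36 36 36.  K' ⊕ opad = 57 f4 5c 5c 5c 5c 5c.
Inner input = (K'⊕ipad) ∥ m = 3d 9e 36 36 36 36 36 ∥ 72 35 6f.
Inner hash: even-index sum = 276 mod 256 = 20; odd-index sum = 491 mod 256 = 235 → 14 eb.
Outer input = (K'⊕opad) ∥ inner = 57 f4 5c 5c 5c 5c 5c ∥ 14 eb.
Outer hash (tag): even-index sum = 598 mod 256 = 86; odd-index sum = 448 mod 256 = 192 → 56 c0.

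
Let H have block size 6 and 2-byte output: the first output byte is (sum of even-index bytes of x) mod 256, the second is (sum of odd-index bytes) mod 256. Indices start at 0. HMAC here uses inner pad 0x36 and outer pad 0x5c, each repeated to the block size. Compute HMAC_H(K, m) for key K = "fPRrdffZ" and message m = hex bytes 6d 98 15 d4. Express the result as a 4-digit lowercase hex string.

3822

Key "fPRrdffZ" = 66 50 52 72 64 66 66 5a is 8 bytes > B = 6, so hash it first: H(key) = 82 82, then zero-pad to 6 bytes: K' = 82 82 00 00 00 00.
K' ⊕ ipad = b4 b4 36 36 36 36.  K' ⊕ opad = de de 5c 5c 5c 5c.
Inner input = (K'⊕ipad) ∥ m = b4 b4 36 36 36 36 ∥ 6d 98 15 d4.
Inner hash: even-index sum = 418 mod 256 = 162; odd-index sum = 652 mod 256 = 140 → a2 8c.
Outer input = (K'⊕opad) ∥ inner = de de 5c 5c 5c 5c ∥ a2 8c.
Outer hash (tag): even-index sum = 568 mod 256 = 56; odd-index sum = 546 mod 256 = 34 → 38 22.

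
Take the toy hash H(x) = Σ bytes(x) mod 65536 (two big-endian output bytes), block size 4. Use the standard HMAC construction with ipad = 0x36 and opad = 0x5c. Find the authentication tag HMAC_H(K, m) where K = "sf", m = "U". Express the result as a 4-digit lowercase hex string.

Key "sf" = 73 66 is 2 bytes ≤ B = 4; zero-pad to 4 bytes: K' = 73 66 00 00.
K' ⊕ ipad = 45 50 36 36.  K' ⊕ opad = 2f 3a 5c 5c.
Inner input = (K'⊕ipad) ∥ m = 45 50 36 36 ∥ 55.
Inner hash: sum = 69+80+54+54+85 = 342 → 01 56.
Outer input = (K'⊕opad) ∥ inner = 2f 3a 5c 5c ∥ 01 56.
Outer hash (tag): sum = 47+58+92+92+1+86 = 376 → 01 78.

0178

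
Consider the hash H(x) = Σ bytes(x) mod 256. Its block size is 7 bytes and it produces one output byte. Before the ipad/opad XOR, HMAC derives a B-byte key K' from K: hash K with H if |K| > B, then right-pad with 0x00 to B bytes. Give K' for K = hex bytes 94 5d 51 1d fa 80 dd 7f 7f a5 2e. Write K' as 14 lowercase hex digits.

87000000000000

|K| = 11 > B = 7, so first hash the key.
H(K): sum = 148+93+81+29+250+128+221+127+127+165+46 = 1415; mod 256 = 135 → 87.
Zero-pad H(K) = 87 to 7 bytes: K' = 87 00 00 00 00 00 00.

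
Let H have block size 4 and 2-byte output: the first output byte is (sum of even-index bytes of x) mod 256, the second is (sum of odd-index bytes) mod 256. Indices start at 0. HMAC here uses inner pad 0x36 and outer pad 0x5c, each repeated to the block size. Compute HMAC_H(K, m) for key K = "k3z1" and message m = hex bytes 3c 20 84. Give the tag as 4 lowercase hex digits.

c608

Key "k3z1" = 6b 33 7a 31 is exactly B = 4 bytes: K' = 6b 33 7a 31.
K' ⊕ ipad = 5d 05 4c 07.  K' ⊕ opad = 37 6f 26 6d.
Inner input = (K'⊕ipad) ∥ m = 5d 05 4c 07 ∥ 3c 20 84.
Inner hash: even-index sum = 361 mod 256 = 105; odd-index sum = 44 mod 256 = 44 → 69 2c.
Outer input = (K'⊕opad) ∥ inner = 37 6f 26 6d ∥ 69 2c.
Outer hash (tag): even-index sum = 198 mod 256 = 198; odd-index sum = 264 mod 256 = 8 → c6 08.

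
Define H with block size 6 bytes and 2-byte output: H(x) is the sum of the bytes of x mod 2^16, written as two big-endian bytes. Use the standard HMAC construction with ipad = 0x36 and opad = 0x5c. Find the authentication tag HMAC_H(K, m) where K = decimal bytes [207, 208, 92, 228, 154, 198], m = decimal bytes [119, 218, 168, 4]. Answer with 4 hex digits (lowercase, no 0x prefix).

03f1

Key decimal bytes [207, 208, 92, 228, 154, 198] = cf d0 5c e4 9a c6 is exactly B = 6 bytes: K' = cf d0 5c e4 9a c6.
K' ⊕ ipad = f9 e6 6a d2 ac f0.  K' ⊕ opad = 93 8c 00 b8 c6 9a.
Inner input = (K'⊕ipad) ∥ m = f9 e6 6a d2 ac f0 ∥ 77 da a8 04.
Inner hash: sum = 249+230+106+210+172+240+119+218+168+4 = 1716 → 06 b4.
Outer input = (K'⊕opad) ∥ inner = 93 8c 00 b8 c6 9a ∥ 06 b4.
Outer hash (tag): sum = 147+140+0+184+198+154+6+180 = 1009 → 03 f1.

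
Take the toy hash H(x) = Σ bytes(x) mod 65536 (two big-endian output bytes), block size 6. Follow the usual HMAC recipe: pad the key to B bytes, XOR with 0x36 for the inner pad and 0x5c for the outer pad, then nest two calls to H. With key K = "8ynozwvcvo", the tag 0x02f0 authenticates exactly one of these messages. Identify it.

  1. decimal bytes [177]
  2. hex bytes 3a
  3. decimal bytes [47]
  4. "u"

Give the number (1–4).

Key "8ynozwvcvo" = 38 79 6e 6f 7a 77 76 63 76 6f is 10 bytes > B = 6, so hash it first: H(key) = 04 3d, then zero-pad to 6 bytes: K' = 04 3d 00 00 00 00.
K' ⊕ ipad = 32 0b 36 36 36 36; K' ⊕ opad = 58 61 5c 5c 5c 5c.
m1: inner = H(32 0b 36 36 36 36 b1) = 01 c6; tag = H(58 61 5c 5c 5c 5c 01 c6) = 02f0 ← matches
m2: inner = H(32 0b 36 36 36 36 3a) = 01 4f; tag = H(58 61 5c 5c 5c 5c 01 4f) = 0279
m3: inner = H(32 0b 36 36 36 36 2f) = 01 44; tag = H(58 61 5c 5c 5c 5c 01 44) = 026e
m4: inner = H(32 0b 36 36 36 36 75) = 01 8a; tag = H(58 61 5c 5c 5c 5c 01 8a) = 02b4

1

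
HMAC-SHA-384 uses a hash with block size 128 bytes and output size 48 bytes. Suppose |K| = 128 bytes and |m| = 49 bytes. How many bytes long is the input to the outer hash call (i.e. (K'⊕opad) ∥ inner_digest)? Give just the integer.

176

Key is 128 ≤ 128 bytes, zero-padded: |K'| = 128.
Outer input = (K'⊕opad) ∥ H(inner) → 128 + 48 = 176 bytes.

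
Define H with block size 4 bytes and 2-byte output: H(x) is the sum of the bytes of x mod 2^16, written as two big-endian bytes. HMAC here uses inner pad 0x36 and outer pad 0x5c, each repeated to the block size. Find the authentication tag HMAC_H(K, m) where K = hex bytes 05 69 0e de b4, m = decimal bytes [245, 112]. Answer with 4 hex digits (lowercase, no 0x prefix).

01a7

Key hex bytes 05 69 0e de b4 is 5 bytes > B = 4, so hash it first: H(key) = 02 0e, then zero-pad to 4 bytes: K' = 02 0e 00 00.
K' ⊕ ipad = 34 38 36 36.  K' ⊕ opad = 5e 52 5c 5c.
Inner input = (K'⊕ipad) ∥ m = 34 38 36 36 ∥ f5 70.
Inner hash: sum = 52+56+54+54+245+112 = 573 → 02 3d.
Outer input = (K'⊕opad) ∥ inner = 5e 52 5c 5c ∥ 02 3d.
Outer hash (tag): sum = 94+82+92+92+2+61 = 423 → 01 a7.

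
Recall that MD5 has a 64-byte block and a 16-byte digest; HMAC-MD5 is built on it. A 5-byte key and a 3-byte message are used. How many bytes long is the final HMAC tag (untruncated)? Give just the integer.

The tag is one MD5 digest: 16 bytes.

16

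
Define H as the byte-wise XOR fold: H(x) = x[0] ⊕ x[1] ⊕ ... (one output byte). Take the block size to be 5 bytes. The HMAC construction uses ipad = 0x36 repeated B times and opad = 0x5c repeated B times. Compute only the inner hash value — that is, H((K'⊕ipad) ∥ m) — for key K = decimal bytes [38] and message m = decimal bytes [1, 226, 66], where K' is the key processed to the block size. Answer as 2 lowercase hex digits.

Key decimal bytes [38] = 26 is 1 byte ≤ B = 5; zero-pad to 5 bytes: K' = 26 00 00 00 00.
K' ⊕ ipad = 10 36 36 36 36.
Inner input = 10 36 36 36 36 ∥ 01 e2 42.
Inner hash: XOR 10⊕36⊕36⊕36⊕36⊕01⊕e2⊕42 = b1.

b1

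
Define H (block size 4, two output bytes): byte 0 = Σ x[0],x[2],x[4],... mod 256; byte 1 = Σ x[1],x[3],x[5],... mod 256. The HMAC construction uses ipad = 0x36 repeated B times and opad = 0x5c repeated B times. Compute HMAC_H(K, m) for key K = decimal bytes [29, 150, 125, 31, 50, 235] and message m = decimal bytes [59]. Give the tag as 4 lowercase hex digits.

5724

Key decimal bytes [29, 150, 125, 31, 50, 235] = 1d 96 7d 1f 32 eb is 6 bytes > B = 4, so hash it first: H(key) = cc a0, then zero-pad to 4 bytes: K' = cc a0 00 00.
K' ⊕ ipad = fa 96 36 36.  K' ⊕ opad = 90 fc 5c 5c.
Inner input = (K'⊕ipad) ∥ m = fa 96 36 36 ∥ 3b.
Inner hash: even-index sum = 363 mod 256 = 107; odd-index sum = 204 mod 256 = 204 → 6b cc.
Outer input = (K'⊕opad) ∥ inner = 90 fc 5c 5c ∥ 6b cc.
Outer hash (tag): even-index sum = 343 mod 256 = 87; odd-index sum = 548 mod 256 = 36 → 57 24.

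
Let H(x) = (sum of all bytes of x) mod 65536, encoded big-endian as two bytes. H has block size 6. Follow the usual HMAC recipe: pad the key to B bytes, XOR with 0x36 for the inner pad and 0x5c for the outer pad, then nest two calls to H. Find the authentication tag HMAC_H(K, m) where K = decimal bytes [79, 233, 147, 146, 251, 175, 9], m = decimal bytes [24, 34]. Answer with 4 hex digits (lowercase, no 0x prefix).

027f

Key decimal bytes [79, 233, 147, 146, 251, 175, 9] = 4f e9 93 92 fb af 09 is 7 bytes > B = 6, so hash it first: H(key) = 04 10, then zero-pad to 6 bytes: K' = 04 10 00 00 00 00.
K' ⊕ ipad = 32 26 36 36 36 36.  K' ⊕ opad = 58 4c 5c 5c 5c 5c.
Inner input = (K'⊕ipad) ∥ m = 32 26 36 36 36 36 ∥ 18 22.
Inner hash: sum = 50+38+54+54+54+54+24+34 = 362 → 01 6a.
Outer input = (K'⊕opad) ∥ inner = 58 4c 5c 5c 5c 5c ∥ 01 6a.
Outer hash (tag): sum = 88+76+92+92+92+92+1+106 = 639 → 02 7f.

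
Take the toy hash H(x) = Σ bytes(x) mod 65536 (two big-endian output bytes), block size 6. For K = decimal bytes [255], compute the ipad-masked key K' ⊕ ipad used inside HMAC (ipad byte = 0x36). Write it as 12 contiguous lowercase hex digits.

c93636363636

Key decimal bytes [255] = ff is 1 byte ≤ B = 6; zero-pad to 6 bytes: K' = ff 00 00 00 00 00.
XOR each byte with 0x36: ff⊕36=c9, 00⊕36=36, 00⊕36=36, 00⊕36=36, 00⊕36=36, 00⊕36=36.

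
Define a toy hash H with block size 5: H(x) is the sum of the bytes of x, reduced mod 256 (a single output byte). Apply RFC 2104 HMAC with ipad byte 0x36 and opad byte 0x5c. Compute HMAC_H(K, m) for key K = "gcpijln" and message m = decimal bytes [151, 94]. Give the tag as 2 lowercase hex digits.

Key "gcpijln" = 67 63 70 69 6a 6c 6e is 7 bytes > B = 5, so hash it first: H(key) = e7, then zero-pad to 5 bytes: K' = e7 00 00 00 00.
K' ⊕ ipad = d1 36 36 36 36.  K' ⊕ opad = bb 5c 5c 5c 5c.
Inner input = (K'⊕ipad) ∥ m = d1 36 36 36 36 ∥ 97 5e.
Inner hash: sum = 209+54+54+54+54+151+94 = 670; mod 256 = 158 → 9e.
Outer input = (K'⊕opad) ∥ inner = bb 5c 5c 5c 5c ∥ 9e.
Outer hash (tag): sum = 187+92+92+92+92+158 = 713; mod 256 = 201 → c9.

c9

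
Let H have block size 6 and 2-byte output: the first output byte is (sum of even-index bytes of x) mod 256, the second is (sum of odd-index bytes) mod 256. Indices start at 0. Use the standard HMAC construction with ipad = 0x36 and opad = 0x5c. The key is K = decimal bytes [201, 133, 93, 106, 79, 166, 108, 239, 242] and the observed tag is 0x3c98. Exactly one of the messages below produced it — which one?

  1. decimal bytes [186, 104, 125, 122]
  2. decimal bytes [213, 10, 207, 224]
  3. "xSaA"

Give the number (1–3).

Key decimal bytes [201, 133, 93, 106, 79, 166, 108, 239, 242] = c9 85 5d 6a 4f a6 6c ef f2 is 9 bytes > B = 6, so hash it first: H(key) = d3 84, then zero-pad to 6 bytes: K' = d3 84 00 00 00 00.
K' ⊕ ipad = e5 b2 36 36 36 36; K' ⊕ opad = 8f d8 5c 5c 5c 5c.
m1: inner = H(e5 b2 36 36 36 36 ba 68 7d 7a) = 88 00; tag = H(8f d8 5c 5c 5c 5c 88 00) = cf90
m2: inner = H(e5 b2 36 36 36 36 d5 0a cf e0) = f5 08; tag = H(8f d8 5c 5c 5c 5c f5 08) = 3c98 ← matches
m3: inner = H(e5 b2 36 36 36 36 78 53 61 41) = 2a b2; tag = H(8f d8 5c 5c 5c 5c 2a b2) = 7142

2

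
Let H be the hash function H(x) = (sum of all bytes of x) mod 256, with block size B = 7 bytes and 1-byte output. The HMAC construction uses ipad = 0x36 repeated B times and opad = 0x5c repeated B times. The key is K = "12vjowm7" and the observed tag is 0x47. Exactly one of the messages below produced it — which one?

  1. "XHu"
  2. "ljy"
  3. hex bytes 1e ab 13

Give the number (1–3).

2

Key "12vjowm7" = 31 32 76 6a 6f 77 6d 37 is 8 bytes > B = 7, so hash it first: H(key) = cd, then zero-pad to 7 bytes: K' = cd 00 00 00 00 00 00.
K' ⊕ ipad = fb 36 36 36 36 36 36; K' ⊕ opad = 91 5c 5c 5c 5c 5c 5c.
m1: inner = H(fb 36 36 36 36 36 36 58 48 75) = 54; tag = H(91 5c 5c 5c 5c 5c 5c 54) = 0d
m2: inner = H(fb 36 36 36 36 36 36 6c 6a 79) = 8e; tag = H(91 5c 5c 5c 5c 5c 5c 8e) = 47 ← matches
m3: inner = H(fb 36 36 36 36 36 36 1e ab 13) = 1b; tag = H(91 5c 5c 5c 5c 5c 5c 1b) = d4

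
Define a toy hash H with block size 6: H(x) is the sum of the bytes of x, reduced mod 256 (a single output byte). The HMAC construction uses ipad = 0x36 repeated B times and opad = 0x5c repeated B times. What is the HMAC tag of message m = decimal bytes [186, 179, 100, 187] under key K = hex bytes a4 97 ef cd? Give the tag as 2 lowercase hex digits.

Key hex bytes a4 97 ef cd is 4 bytes ≤ B = 6; zero-pad to 6 bytes: K' = a4 97 ef cd 00 00.
K' ⊕ ipad = 92 a1 d9 fb 36 36.  K' ⊕ opad = f8 cb b3 91 5c 5c.
Inner input = (K'⊕ipad) ∥ m = 92 a1 d9 fb 36 36 ∥ ba b3 64 bb.
Inner hash: sum = 146+161+217+251+54+54+186+179+100+187 = 1535; mod 256 = 255 → ff.
Outer input = (K'⊕opad) ∥ inner = f8 cb b3 91 5c 5c ∥ ff.
Outer hash (tag): sum = 248+203+179+145+92+92+255 = 1214; mod 256 = 190 → be.

be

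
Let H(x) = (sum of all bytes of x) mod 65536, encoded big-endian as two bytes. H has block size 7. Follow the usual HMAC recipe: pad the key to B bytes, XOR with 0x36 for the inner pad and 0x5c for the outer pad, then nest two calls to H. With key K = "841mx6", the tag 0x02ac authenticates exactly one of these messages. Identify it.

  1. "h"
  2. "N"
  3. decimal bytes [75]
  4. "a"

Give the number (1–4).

Key "841mx6" = 38 34 31 6d 78 36 is 6 bytes ≤ B = 7; zero-pad to 7 bytes: K' = 38 34 31 6d 78 36 00.
K' ⊕ ipad = 0e 02 07 5b 4e 00 36; K' ⊕ opad = 64 68 6d 31 24 6a 5c.
m1: inner = H(0e 02 07 5b 4e 00 36 68) = 01 5e; tag = H(64 68 6d 31 24 6a 5c 01 5e) = 02b3
m2: inner = H(0e 02 07 5b 4e 00 36 4e) = 01 44; tag = H(64 68 6d 31 24 6a 5c 01 44) = 0299
m3: inner = H(0e 02 07 5b 4e 00 36 4b) = 01 41; tag = H(64 68 6d 31 24 6a 5c 01 41) = 0296
m4: inner = H(0e 02 07 5b 4e 00 36 61) = 01 57; tag = H(64 68 6d 31 24 6a 5c 01 57) = 02ac ← matches

4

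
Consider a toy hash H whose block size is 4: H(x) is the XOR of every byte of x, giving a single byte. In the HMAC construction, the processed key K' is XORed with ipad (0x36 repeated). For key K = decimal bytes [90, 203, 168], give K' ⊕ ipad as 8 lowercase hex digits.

6cfd9e36

Key decimal bytes [90, 203, 168] = 5a cb a8 is 3 bytes ≤ B = 4; zero-pad to 4 bytes: K' = 5a cb a8 00.
XOR each byte with 0x36: 5a⊕36=6c, cb⊕36=fd, a8⊕36=9e, 00⊕36=36.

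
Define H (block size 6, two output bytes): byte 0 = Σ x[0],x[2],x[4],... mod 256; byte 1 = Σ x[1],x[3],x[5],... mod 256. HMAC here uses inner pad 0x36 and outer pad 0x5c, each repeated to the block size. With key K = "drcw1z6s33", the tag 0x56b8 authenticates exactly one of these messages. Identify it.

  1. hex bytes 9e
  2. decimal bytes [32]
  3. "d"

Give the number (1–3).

Key "drcw1z6s33" = 64 72 63 77 31 7a 36 73 33 33 is 10 bytes > B = 6, so hash it first: H(key) = 61 09, then zero-pad to 6 bytes: K' = 61 09 00 00 00 00.
K' ⊕ ipad = 57 3f 36 36 36 36; K' ⊕ opad = 3d 55 5c 5c 5c 5c.
m1: inner = H(57 3f 36 36 36 36 9e) = 61 ab; tag = H(3d 55 5c 5c 5c 5c 61 ab) = 56b8 ← matches
m2: inner = H(57 3f 36 36 36 36 20) = e3 ab; tag = H(3d 55 5c 5c 5c 5c e3 ab) = d8b8
m3: inner = H(57 3f 36 36 36 36 64) = 27 ab; tag = H(3d 55 5c 5c 5c 5c 27 ab) = 1cb8

1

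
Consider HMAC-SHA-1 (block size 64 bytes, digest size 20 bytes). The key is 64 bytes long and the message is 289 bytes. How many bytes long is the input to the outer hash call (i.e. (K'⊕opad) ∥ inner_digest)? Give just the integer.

Key is 64 ≤ 64 bytes, zero-padded: |K'| = 64.
Outer input = (K'⊕opad) ∥ H(inner) → 64 + 20 = 84 bytes.

84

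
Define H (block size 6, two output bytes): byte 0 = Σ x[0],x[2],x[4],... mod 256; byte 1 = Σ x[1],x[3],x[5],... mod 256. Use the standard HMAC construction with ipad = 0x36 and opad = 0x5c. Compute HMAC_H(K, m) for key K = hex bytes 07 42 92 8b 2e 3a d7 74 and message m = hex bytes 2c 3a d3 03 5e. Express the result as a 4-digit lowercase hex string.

ebd5

Key hex bytes 07 42 92 8b 2e 3a d7 74 is 8 bytes > B = 6, so hash it first: H(key) = 9e 7b, then zero-pad to 6 bytes: K' = 9e 7b 00 00 00 00.
K' ⊕ ipad = a8 4d 36 36 36 36.  K' ⊕ opad = c2 27 5c 5c 5c 5c.
Inner input = (K'⊕ipad) ∥ m = a8 4d 36 36 36 36 ∥ 2c 3a d3 03 5e.
Inner hash: even-index sum = 625 mod 256 = 113; odd-index sum = 246 mod 256 = 246 → 71 f6.
Outer input = (K'⊕opad) ∥ inner = c2 27 5c 5c 5c 5c ∥ 71 f6.
Outer hash (tag): even-index sum = 491 mod 256 = 235; odd-index sum = 469 mod 256 = 213 → eb d5.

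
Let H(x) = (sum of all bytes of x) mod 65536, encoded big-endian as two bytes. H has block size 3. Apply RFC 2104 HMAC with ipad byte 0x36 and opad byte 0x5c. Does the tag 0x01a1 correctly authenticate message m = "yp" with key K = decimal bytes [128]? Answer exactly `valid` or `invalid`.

Key decimal bytes [128] = 80 is 1 byte ≤ B = 3; zero-pad to 3 bytes: K' = 80 00 00.
K' ⊕ ipad = b6 36 36; K' ⊕ opad = dc 5c 5c.
Inner hash: sum = 182+54+54+121+112 = 523 → 02 0b.
Outer hash (recomputed tag): sum = 220+92+92+2+11 = 417 → 01 a1.
Recomputed tag = 01a1; claimed = 01a1 → match.

valid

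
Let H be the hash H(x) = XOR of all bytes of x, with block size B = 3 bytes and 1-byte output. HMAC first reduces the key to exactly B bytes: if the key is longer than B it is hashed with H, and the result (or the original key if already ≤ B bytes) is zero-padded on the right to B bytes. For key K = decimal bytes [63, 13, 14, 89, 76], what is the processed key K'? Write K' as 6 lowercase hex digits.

290000

|K| = 5 > B = 3, so first hash the key.
H(K): XOR 3f⊕0d⊕0e⊕59⊕4c = 29.
Zero-pad H(K) = 29 to 3 bytes: K' = 29 00 00.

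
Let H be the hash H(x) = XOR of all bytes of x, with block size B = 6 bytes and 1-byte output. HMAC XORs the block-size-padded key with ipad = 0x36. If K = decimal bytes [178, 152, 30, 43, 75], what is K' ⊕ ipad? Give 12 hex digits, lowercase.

84ae281d7d36

Key decimal bytes [178, 152, 30, 43, 75] = b2 98 1e 2b 4b is 5 bytes ≤ B = 6; zero-pad to 6 bytes: K' = b2 98 1e 2b 4b 00.
XOR each byte with 0x36: b2⊕36=84, 98⊕36=ae, 1e⊕36=28, 2b⊕36=1d, 4b⊕36=7d, 00⊕36=36.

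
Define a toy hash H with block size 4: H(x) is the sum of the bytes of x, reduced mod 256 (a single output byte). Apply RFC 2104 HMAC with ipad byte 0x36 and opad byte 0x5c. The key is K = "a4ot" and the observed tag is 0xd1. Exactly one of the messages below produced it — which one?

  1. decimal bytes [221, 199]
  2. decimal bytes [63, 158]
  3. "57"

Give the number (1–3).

Key "a4ot" = 61 34 6f 74 is exactly B = 4 bytes: K' = 61 34 6f 74.
K' ⊕ ipad = 57 02 59 42; K' ⊕ opad = 3d 68 33 28.
m1: inner = H(57 02 59 42 dd c7) = 98; tag = H(3d 68 33 28 98) = 98
m2: inner = H(57 02 59 42 3f 9e) = d1; tag = H(3d 68 33 28 d1) = d1 ← matches
m3: inner = H(57 02 59 42 35 37) = 60; tag = H(3d 68 33 28 60) = 60

2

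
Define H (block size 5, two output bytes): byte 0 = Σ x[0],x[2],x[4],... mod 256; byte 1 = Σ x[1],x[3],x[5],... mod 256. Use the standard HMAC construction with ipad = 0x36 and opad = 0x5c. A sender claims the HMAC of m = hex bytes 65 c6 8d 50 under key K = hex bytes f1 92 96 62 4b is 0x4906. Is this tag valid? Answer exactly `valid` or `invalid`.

invalid

Key hex bytes f1 92 96 62 4b is exactly B = 5 bytes: K' = f1 92 96 62 4b.
K' ⊕ ipad = c7 a4 a0 54 7d; K' ⊕ opad = ad ce ca 3e 17.
Inner hash: even-index sum = 762 mod 256 = 250; odd-index sum = 490 mod 256 = 234 → fa ea.
Outer hash (recomputed tag): even-index sum = 632 mod 256 = 120; odd-index sum = 518 mod 256 = 6 → 78 06.
Recomputed tag = 7806; claimed = 4906 → mismatch.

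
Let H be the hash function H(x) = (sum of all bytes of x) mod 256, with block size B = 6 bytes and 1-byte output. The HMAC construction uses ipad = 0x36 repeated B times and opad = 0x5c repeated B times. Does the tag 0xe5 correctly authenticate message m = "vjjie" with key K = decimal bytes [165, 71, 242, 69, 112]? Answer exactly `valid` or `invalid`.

invalid

Key decimal bytes [165, 71, 242, 69, 112] = a5 47 f2 45 70 is 5 bytes ≤ B = 6; zero-pad to 6 bytes: K' = a5 47 f2 45 70 00.
K' ⊕ ipad = 93 71 c4 73 46 36; K' ⊕ opad = f9 1b ae 19 2c 5c.
Inner hash: sum = 147+113+196+115+70+54+118+106+106+105+101 = 1231; mod 256 = 207 → cf.
Outer hash (recomputed tag): sum = 249+27+174+25+44+92+207 = 818; mod 256 = 50 → 32.
Recomputed tag = 32; claimed = e5 → mismatch.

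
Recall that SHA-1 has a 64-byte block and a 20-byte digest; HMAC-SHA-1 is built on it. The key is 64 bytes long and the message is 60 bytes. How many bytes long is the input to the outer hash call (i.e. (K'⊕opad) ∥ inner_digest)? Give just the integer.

84

Key is 64 ≤ 64 bytes, zero-padded: |K'| = 64.
Outer input = (K'⊕opad) ∥ H(inner) → 64 + 20 = 84 bytes.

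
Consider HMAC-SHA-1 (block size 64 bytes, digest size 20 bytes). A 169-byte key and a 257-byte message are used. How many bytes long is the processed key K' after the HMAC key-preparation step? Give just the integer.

64

Key is 169 > 64 bytes, so it is hashed to 20 bytes then zero-padded to 64: |K'| = 64.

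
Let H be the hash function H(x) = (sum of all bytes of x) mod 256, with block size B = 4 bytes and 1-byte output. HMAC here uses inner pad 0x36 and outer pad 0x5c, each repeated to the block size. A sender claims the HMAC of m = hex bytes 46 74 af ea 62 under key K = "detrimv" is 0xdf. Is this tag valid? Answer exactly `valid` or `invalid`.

valid

Key "detrimv" = 64 65 74 72 69 6d 76 is 7 bytes > B = 4, so hash it first: H(key) = fb, then zero-pad to 4 bytes: K' = fb 00 00 00.
K' ⊕ ipad = cd 36 36 36; K' ⊕ opad = a7 5c 5c 5c.
Inner hash: sum = 205+54+54+54+70+116+175+234+98 = 1060; mod 256 = 36 → 24.
Outer hash (recomputed tag): sum = 167+92+92+92+36 = 479; mod 256 = 223 → df.
Recomputed tag = df; claimed = df → match.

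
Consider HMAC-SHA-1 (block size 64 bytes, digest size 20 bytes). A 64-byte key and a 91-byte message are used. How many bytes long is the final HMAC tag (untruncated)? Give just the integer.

20

The tag is one SHA-1 digest: 20 bytes.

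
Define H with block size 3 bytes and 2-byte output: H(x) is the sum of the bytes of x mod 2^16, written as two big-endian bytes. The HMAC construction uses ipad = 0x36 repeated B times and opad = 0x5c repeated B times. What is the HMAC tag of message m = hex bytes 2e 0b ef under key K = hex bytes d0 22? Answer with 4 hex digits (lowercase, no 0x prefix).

01c0

Key hex bytes d0 22 is 2 bytes ≤ B = 3; zero-pad to 3 bytes: K' = d0 22 00.
K' ⊕ ipad = e6 14 36.  K' ⊕ opad = 8c 7e 5c.
Inner input = (K'⊕ipad) ∥ m = e6 14 36 ∥ 2e 0b ef.
Inner hash: sum = 230+20+54+46+11+239 = 600 → 02 58.
Outer input = (K'⊕opad) ∥ inner = 8c 7e 5c ∥ 02 58.
Outer hash (tag): sum = 140+126+92+2+88 = 448 → 01 c0.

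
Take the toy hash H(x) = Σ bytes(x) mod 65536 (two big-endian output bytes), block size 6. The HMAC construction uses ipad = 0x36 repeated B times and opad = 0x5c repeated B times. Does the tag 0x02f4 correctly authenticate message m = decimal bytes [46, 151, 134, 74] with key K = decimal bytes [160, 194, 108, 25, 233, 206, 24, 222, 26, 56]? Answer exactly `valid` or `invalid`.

valid

Key decimal bytes [160, 194, 108, 25, 233, 206, 24, 222, 26, 56] = a0 c2 6c 19 e9 ce 18 de 1a 38 is 10 bytes > B = 6, so hash it first: H(key) = 04 e6, then zero-pad to 6 bytes: K' = 04 e6 00 00 00 00.
K' ⊕ ipad = 32 d0 36 36 36 36; K' ⊕ opad = 58 ba 5c 5c 5c 5c.
Inner hash: sum = 50+208+54+54+54+54+46+151+134+74 = 879 → 03 6f.
Outer hash (recomputed tag): sum = 88+186+92+92+92+92+3+111 = 756 → 02 f4.
Recomputed tag = 02f4; claimed = 02f4 → match.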